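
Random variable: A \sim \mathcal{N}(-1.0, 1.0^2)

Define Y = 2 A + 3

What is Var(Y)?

For Y = aA + b: Var(Y) = a² * Var(A)
Var(A) = 1.0^2 = 1
Var(Y) = 2² * 1 = 4 * 1 = 4

4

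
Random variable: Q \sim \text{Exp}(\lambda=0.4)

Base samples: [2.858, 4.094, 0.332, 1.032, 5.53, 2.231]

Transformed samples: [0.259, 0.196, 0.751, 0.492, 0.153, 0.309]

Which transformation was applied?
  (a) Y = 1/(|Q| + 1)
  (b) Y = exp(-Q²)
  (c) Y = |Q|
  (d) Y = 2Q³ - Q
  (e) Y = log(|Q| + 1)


Checking option (a) Y = 1/(|Q| + 1):
  Q = 2.858 -> Y = 0.259 ✓
  Q = 4.094 -> Y = 0.196 ✓
  Q = 0.332 -> Y = 0.751 ✓
All samples match this transformation.

(a) 1/(|Q| + 1)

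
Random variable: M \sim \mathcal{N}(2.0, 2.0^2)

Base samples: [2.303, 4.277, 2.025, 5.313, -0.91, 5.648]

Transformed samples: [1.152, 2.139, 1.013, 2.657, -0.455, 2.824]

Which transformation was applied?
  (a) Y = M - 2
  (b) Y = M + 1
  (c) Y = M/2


Checking option (c) Y = M/2:
  M = 2.303 -> Y = 1.152 ✓
  M = 4.277 -> Y = 2.139 ✓
  M = 2.025 -> Y = 1.013 ✓
All samples match this transformation.

(c) M/2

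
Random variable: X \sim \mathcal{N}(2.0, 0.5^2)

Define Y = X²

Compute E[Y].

Using E[X²] = Var(X) + (E[X])²:
E[X] = 2
Var(X) = 0.5^2 = 0.25
E[X²] = 0.25 + 2² = 0.25 + 4 = 4.25

4.25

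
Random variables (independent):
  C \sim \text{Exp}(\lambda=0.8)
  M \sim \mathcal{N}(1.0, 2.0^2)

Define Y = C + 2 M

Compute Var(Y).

For independent RVs: Var(aX + bY) = a²Var(X) + b²Var(Y)
Var(C) = 1.5625
Var(M) = 4
Var(Y) = 1²*1.5625 + 2²*4
= 1*1.5625 + 4*4 = 17.5625

17.5625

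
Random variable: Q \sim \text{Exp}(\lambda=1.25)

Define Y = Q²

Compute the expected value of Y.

Using E[X²] = Var(X) + (E[X])²:
E[Q] = 0.8
Var(Q) = 1/1.25^2 = 0.64
E[Q²] = 0.64 + 0.8² = 0.64 + 0.64 = 1.28

1.28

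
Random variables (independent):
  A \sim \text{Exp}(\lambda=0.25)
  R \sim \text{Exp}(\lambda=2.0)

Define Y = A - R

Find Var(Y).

For independent RVs: Var(aX + bY) = a²Var(X) + b²Var(Y)
Var(A) = 16
Var(R) = 0.25
Var(Y) = 1²*16 + (-1)²*0.25
= 1*16 + 1*0.25 = 16.25

16.25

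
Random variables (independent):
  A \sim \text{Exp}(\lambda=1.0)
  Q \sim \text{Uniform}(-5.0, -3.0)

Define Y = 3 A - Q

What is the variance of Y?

For independent RVs: Var(aX + bY) = a²Var(X) + b²Var(Y)
Var(A) = 1
Var(Q) = 0.33333333
Var(Y) = 3²*1 + (-1)²*0.33333333
= 9*1 + 1*0.33333333 = 9.3333333

9.3333333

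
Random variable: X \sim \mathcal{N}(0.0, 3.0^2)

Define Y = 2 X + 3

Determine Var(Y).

For Y = aX + b: Var(Y) = a² * Var(X)
Var(X) = 3.0^2 = 9
Var(Y) = 2² * 9 = 4 * 9 = 36

36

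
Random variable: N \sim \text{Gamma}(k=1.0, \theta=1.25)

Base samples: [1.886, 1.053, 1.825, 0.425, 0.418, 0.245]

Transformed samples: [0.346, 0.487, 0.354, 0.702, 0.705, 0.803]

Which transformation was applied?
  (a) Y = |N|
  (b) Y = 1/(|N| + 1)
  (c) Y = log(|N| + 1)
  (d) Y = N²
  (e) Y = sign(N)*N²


Checking option (b) Y = 1/(|N| + 1):
  N = 1.886 -> Y = 0.346 ✓
  N = 1.053 -> Y = 0.487 ✓
  N = 1.825 -> Y = 0.354 ✓
All samples match this transformation.

(b) 1/(|N| + 1)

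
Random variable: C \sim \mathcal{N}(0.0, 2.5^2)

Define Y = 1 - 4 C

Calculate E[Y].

For Y = -4C + 1:
E[Y] = -4 * E[C] + 1
E[C] = 0.0 = 0
E[Y] = -4 * 0 + 1 = 1

1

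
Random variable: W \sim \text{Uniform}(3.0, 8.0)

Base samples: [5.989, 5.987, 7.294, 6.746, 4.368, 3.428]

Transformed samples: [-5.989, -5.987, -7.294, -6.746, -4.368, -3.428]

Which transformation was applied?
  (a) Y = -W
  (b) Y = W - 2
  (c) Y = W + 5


Checking option (a) Y = -W:
  W = 5.989 -> Y = -5.989 ✓
  W = 5.987 -> Y = -5.987 ✓
  W = 7.294 -> Y = -7.294 ✓
All samples match this transformation.

(a) -W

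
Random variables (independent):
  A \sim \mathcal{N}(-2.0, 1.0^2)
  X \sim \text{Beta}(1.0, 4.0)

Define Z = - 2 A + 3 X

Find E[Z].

E[Z] = -2*E[A] + 3*E[X]
E[A] = -2
E[X] = 0.2
E[Z] = -2*(-2) + 3*0.2 = 4.6

4.6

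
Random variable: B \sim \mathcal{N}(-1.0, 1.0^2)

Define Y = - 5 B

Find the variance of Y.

For Y = aB + b: Var(Y) = a² * Var(B)
Var(B) = 1.0^2 = 1
Var(Y) = (-5)² * 1 = 25 * 1 = 25

25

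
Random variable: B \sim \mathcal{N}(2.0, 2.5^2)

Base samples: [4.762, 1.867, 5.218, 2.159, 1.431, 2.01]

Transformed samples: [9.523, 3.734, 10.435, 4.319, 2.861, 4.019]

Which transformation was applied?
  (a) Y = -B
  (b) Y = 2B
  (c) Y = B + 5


Checking option (b) Y = 2B:
  B = 4.762 -> Y = 9.523 ✓
  B = 1.867 -> Y = 3.734 ✓
  B = 5.218 -> Y = 10.435 ✓
All samples match this transformation.

(b) 2B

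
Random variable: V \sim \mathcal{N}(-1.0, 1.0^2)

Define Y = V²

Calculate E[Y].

Using E[X²] = Var(X) + (E[X])²:
E[V] = -1
Var(V) = 1.0^2 = 1
E[V²] = 1 + (-1)² = 1 + 1 = 2

2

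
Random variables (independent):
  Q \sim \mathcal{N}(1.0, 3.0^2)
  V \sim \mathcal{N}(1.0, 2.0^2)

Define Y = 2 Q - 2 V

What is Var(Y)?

For independent RVs: Var(aX + bY) = a²Var(X) + b²Var(Y)
Var(Q) = 9
Var(V) = 4
Var(Y) = 2²*9 + (-2)²*4
= 4*9 + 4*4 = 52

52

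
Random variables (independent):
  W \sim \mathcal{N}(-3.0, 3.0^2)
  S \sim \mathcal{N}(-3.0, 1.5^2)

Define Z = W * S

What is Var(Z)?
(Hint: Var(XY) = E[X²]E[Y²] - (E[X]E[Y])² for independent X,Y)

Var(XY) = E[X²]E[Y²] - (E[X]E[Y])²
E[W] = -3, Var(W) = 9
E[S] = -3, Var(S) = 2.25
E[W²] = 9 + (-3)² = 18
E[S²] = 2.25 + (-3)² = 11.25
Var(Z) = 18*11.25 - (-3*(-3))²
= 202.5 - 81 = 121.5

121.5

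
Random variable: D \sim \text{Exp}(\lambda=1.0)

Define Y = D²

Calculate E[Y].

Using E[X²] = Var(X) + (E[X])²:
E[D] = 1
Var(D) = 1/1.0^2 = 1
E[D²] = 1 + 1² = 1 + 1 = 2

2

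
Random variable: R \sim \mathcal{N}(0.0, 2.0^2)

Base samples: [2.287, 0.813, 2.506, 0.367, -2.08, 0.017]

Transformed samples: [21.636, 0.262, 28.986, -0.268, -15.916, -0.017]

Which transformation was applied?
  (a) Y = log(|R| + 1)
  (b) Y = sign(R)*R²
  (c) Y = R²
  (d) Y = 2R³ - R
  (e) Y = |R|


Checking option (d) Y = 2R³ - R:
  R = 2.287 -> Y = 21.636 ✓
  R = 0.813 -> Y = 0.262 ✓
  R = 2.506 -> Y = 28.986 ✓
All samples match this transformation.

(d) 2R³ - R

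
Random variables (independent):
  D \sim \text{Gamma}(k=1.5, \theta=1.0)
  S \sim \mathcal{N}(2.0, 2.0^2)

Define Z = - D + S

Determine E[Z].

E[Z] = -1*E[D] + 1*E[S]
E[D] = 1.5
E[S] = 2
E[Z] = -1*1.5 + 1*2 = 0.5

0.5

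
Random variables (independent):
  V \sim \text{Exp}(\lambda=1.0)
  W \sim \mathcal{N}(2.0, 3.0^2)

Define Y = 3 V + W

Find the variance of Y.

For independent RVs: Var(aX + bY) = a²Var(X) + b²Var(Y)
Var(V) = 1
Var(W) = 9
Var(Y) = 3²*1 + 1²*9
= 9*1 + 1*9 = 18

18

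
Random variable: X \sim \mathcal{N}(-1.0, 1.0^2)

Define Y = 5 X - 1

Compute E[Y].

For Y = 5X - 1:
E[Y] = 5 * E[X] - 1
E[X] = -1.0 = -1
E[Y] = 5 * (-1) - 1 = -6

-6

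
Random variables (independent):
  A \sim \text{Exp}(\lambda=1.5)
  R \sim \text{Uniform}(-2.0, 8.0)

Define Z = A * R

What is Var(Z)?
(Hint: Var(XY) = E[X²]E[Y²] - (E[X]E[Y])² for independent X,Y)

Var(XY) = E[X²]E[Y²] - (E[X]E[Y])²
E[A] = 0.66666667, Var(A) = 0.44444444
E[R] = 3, Var(R) = 8.3333333
E[A²] = 0.44444444 + 0.66666667² = 0.88888889
E[R²] = 8.3333333 + 3² = 17.333333
Var(Z) = 0.88888889*17.333333 - (0.66666667*3)²
= 15.407407 - 4 = 11.407407

11.407407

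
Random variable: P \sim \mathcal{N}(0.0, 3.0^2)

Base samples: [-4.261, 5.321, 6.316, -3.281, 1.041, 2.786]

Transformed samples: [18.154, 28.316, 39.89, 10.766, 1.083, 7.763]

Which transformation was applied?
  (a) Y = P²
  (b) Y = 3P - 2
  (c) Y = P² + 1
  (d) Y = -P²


Checking option (a) Y = P²:
  P = -4.261 -> Y = 18.154 ✓
  P = 5.321 -> Y = 28.316 ✓
  P = 6.316 -> Y = 39.89 ✓
All samples match this transformation.

(a) P²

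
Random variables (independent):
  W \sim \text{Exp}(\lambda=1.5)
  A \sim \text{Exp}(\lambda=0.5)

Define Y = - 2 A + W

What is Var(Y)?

For independent RVs: Var(aX + bY) = a²Var(X) + b²Var(Y)
Var(W) = 0.44444444
Var(A) = 4
Var(Y) = 1²*0.44444444 + (-2)²*4
= 1*0.44444444 + 4*4 = 16.444444

16.444444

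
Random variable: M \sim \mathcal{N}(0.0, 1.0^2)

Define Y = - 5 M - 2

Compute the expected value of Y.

For Y = -5M - 2:
E[Y] = -5 * E[M] - 2
E[M] = 0.0 = 0
E[Y] = -5 * 0 - 2 = -2

-2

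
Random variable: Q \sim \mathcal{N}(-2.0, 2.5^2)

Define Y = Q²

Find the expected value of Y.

E[Q²] = Var(Q) + (E[Q])² = 6.25 + 4 = 10.25

10.25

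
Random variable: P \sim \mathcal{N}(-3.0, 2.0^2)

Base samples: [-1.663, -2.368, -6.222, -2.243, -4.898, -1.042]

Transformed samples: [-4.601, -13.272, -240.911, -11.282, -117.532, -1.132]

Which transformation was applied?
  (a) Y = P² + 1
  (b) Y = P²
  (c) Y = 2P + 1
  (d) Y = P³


Checking option (d) Y = P³:
  P = -1.663 -> Y = -4.601 ✓
  P = -2.368 -> Y = -13.272 ✓
  P = -6.222 -> Y = -240.911 ✓
All samples match this transformation.

(d) P³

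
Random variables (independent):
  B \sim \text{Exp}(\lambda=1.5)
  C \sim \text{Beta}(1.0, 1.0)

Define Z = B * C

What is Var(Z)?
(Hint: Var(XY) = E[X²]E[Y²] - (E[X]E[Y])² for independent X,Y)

Var(XY) = E[X²]E[Y²] - (E[X]E[Y])²
E[B] = 0.66666667, Var(B) = 0.44444444
E[C] = 0.5, Var(C) = 0.083333333
E[B²] = 0.44444444 + 0.66666667² = 0.88888889
E[C²] = 0.083333333 + 0.5² = 0.33333333
Var(Z) = 0.88888889*0.33333333 - (0.66666667*0.5)²
= 0.2962963 - 0.11111111 = 0.18518519

0.18518519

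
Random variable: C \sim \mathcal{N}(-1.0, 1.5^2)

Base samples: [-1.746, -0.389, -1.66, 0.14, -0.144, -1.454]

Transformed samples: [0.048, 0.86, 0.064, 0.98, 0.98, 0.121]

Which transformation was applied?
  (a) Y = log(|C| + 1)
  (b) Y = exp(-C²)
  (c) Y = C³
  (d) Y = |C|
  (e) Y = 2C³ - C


Checking option (b) Y = exp(-C²):
  C = -1.746 -> Y = 0.048 ✓
  C = -0.389 -> Y = 0.86 ✓
  C = -1.66 -> Y = 0.064 ✓
All samples match this transformation.

(b) exp(-C²)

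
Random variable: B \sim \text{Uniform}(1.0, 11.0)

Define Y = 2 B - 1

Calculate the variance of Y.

For Y = aB + b: Var(Y) = a² * Var(B)
Var(B) = (11 - 1)^2/12 = 8.3333333
Var(Y) = 2² * 8.3333333 = 4 * 8.3333333 = 33.333333

33.333333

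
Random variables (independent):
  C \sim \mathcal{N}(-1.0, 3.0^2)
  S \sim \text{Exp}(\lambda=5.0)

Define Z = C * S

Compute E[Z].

For independent RVs: E[XY] = E[X]*E[Y]
E[C] = -1
E[S] = 0.2
E[Z] = -1 * 0.2 = -0.2

-0.2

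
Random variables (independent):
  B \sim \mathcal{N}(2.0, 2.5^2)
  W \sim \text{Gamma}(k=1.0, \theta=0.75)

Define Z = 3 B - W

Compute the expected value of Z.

E[Z] = 3*E[B] - 1*E[W]
E[B] = 2
E[W] = 0.75
E[Z] = 3*2 - 1*0.75 = 5.25

5.25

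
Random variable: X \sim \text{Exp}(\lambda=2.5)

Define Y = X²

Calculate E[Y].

E[X²] = Var(X) + (E[X])² = 0.16 + 0.16 = 0.32

0.32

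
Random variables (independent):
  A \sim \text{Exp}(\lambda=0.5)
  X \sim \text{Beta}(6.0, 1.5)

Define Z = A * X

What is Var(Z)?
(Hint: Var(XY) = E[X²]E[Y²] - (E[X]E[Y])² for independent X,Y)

Var(XY) = E[X²]E[Y²] - (E[X]E[Y])²
E[A] = 2, Var(A) = 4
E[X] = 0.8, Var(X) = 0.018823529
E[A²] = 4 + 2² = 8
E[X²] = 0.018823529 + 0.8² = 0.65882353
Var(Z) = 8*0.65882353 - (2*0.8)²
= 5.2705882 - 2.56 = 2.7105882

2.7105882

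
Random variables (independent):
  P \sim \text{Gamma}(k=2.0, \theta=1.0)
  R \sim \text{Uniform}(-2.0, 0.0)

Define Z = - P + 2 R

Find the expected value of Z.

E[Z] = -1*E[P] + 2*E[R]
E[P] = 2
E[R] = -1
E[Z] = -1*2 + 2*(-1) = -4

-4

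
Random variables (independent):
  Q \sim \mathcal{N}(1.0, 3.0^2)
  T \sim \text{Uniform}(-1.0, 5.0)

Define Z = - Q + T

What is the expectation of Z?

E[Z] = -1*E[Q] + 1*E[T]
E[Q] = 1
E[T] = 2
E[Z] = -1*1 + 1*2 = 1

1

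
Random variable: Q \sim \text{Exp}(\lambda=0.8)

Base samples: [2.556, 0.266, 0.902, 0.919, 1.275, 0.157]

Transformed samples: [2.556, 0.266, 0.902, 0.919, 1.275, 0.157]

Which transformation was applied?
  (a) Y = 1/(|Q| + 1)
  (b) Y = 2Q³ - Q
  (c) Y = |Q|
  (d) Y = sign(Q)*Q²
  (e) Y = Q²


Checking option (c) Y = |Q|:
  Q = 2.556 -> Y = 2.556 ✓
  Q = 0.266 -> Y = 0.266 ✓
  Q = 0.902 -> Y = 0.902 ✓
All samples match this transformation.

(c) |Q|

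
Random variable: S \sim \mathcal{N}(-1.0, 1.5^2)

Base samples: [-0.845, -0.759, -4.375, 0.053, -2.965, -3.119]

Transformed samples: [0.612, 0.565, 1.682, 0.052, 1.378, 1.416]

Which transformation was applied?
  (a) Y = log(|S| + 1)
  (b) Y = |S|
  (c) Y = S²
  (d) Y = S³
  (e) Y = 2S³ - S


Checking option (a) Y = log(|S| + 1):
  S = -0.845 -> Y = 0.612 ✓
  S = -0.759 -> Y = 0.565 ✓
  S = -4.375 -> Y = 1.682 ✓
All samples match this transformation.

(a) log(|S| + 1)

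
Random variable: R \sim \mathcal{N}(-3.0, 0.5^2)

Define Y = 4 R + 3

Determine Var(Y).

For Y = aR + b: Var(Y) = a² * Var(R)
Var(R) = 0.5^2 = 0.25
Var(Y) = 4² * 0.25 = 16 * 0.25 = 4

4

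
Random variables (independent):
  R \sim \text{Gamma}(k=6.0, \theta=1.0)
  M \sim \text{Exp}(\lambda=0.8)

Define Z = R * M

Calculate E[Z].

For independent RVs: E[XY] = E[X]*E[Y]
E[R] = 6
E[M] = 1.25
E[Z] = 6 * 1.25 = 7.5

7.5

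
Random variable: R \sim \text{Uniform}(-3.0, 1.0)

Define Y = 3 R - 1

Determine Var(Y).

For Y = aR + b: Var(Y) = a² * Var(R)
Var(R) = (1 + 3)^2/12 = 1.3333333
Var(Y) = 3² * 1.3333333 = 9 * 1.3333333 = 12

12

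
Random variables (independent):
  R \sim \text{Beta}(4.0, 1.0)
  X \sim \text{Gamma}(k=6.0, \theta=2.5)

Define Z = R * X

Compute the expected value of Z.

For independent RVs: E[XY] = E[X]*E[Y]
E[R] = 0.8
E[X] = 15
E[Z] = 0.8 * 15 = 12

12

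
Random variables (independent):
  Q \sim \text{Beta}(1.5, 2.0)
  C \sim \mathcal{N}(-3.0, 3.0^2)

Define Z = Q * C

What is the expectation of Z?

For independent RVs: E[XY] = E[X]*E[Y]
E[Q] = 0.42857143
E[C] = -3
E[Z] = 0.42857143 * (-3) = -1.2857143

-1.2857143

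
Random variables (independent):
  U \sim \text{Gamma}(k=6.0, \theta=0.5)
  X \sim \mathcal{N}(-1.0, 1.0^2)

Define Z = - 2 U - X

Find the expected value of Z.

E[Z] = -2*E[U] - 1*E[X]
E[U] = 3
E[X] = -1
E[Z] = -2*3 - 1*(-1) = -5

-5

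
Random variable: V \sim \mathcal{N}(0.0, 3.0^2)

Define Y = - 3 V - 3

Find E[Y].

For Y = -3V - 3:
E[Y] = -3 * E[V] - 3
E[V] = 0.0 = 0
E[Y] = -3 * 0 - 3 = -3

-3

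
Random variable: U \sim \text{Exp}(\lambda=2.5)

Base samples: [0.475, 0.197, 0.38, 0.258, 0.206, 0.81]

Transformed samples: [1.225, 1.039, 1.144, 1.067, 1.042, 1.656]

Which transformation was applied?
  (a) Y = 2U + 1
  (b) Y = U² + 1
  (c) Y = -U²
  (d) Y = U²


Checking option (b) Y = U² + 1:
  U = 0.475 -> Y = 1.225 ✓
  U = 0.197 -> Y = 1.039 ✓
  U = 0.38 -> Y = 1.144 ✓
All samples match this transformation.

(b) U² + 1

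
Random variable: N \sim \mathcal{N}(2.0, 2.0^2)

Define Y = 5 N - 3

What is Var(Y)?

For Y = aN + b: Var(Y) = a² * Var(N)
Var(N) = 2.0^2 = 4
Var(Y) = 5² * 4 = 25 * 4 = 100

100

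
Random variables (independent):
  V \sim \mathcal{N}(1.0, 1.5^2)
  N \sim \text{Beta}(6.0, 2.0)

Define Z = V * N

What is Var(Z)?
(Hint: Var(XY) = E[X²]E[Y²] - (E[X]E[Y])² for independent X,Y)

Var(XY) = E[X²]E[Y²] - (E[X]E[Y])²
E[V] = 1, Var(V) = 2.25
E[N] = 0.75, Var(N) = 0.020833333
E[V²] = 2.25 + 1² = 3.25
E[N²] = 0.020833333 + 0.75² = 0.58333333
Var(Z) = 3.25*0.58333333 - (1*0.75)²
= 1.8958333 - 0.5625 = 1.3333333

1.3333333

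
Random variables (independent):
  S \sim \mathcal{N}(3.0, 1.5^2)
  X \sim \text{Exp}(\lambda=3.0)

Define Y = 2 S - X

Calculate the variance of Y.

For independent RVs: Var(aX + bY) = a²Var(X) + b²Var(Y)
Var(S) = 2.25
Var(X) = 0.11111111
Var(Y) = 2²*2.25 + (-1)²*0.11111111
= 4*2.25 + 1*0.11111111 = 9.1111111

9.1111111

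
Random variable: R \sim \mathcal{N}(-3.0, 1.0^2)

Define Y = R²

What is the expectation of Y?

E[R²] = Var(R) + (E[R])² = 1 + 9 = 10

10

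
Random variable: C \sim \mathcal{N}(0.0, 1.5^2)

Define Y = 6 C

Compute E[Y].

For Y = 6C:
E[Y] = 6 * E[C]
E[C] = 0.0 = 0
E[Y] = 6 * 0 = 0

0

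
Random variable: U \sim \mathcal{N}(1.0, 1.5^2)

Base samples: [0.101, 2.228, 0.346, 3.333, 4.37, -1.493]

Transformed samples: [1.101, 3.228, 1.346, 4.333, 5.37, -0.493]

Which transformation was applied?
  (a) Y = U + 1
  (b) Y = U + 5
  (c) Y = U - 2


Checking option (a) Y = U + 1:
  U = 0.101 -> Y = 1.101 ✓
  U = 2.228 -> Y = 3.228 ✓
  U = 0.346 -> Y = 1.346 ✓
All samples match this transformation.

(a) U + 1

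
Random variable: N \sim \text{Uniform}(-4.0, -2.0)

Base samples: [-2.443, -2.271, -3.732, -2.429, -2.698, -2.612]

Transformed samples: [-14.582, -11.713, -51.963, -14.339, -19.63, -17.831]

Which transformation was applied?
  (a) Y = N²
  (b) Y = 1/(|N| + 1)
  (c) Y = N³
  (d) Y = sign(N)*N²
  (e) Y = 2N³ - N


Checking option (c) Y = N³:
  N = -2.443 -> Y = -14.582 ✓
  N = -2.271 -> Y = -11.713 ✓
  N = -3.732 -> Y = -51.963 ✓
All samples match this transformation.

(c) N³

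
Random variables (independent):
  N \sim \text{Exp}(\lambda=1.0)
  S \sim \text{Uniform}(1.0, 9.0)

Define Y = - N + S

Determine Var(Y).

For independent RVs: Var(aX + bY) = a²Var(X) + b²Var(Y)
Var(N) = 1
Var(S) = 5.3333333
Var(Y) = (-1)²*1 + 1²*5.3333333
= 1*1 + 1*5.3333333 = 6.3333333

6.3333333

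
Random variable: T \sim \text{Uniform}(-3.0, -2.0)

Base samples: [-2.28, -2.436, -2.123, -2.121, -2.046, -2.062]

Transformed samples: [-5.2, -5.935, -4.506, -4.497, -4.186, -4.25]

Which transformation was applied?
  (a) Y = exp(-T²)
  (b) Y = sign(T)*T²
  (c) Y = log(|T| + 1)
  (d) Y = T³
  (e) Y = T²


Checking option (b) Y = sign(T)*T²:
  T = -2.28 -> Y = -5.2 ✓
  T = -2.436 -> Y = -5.935 ✓
  T = -2.123 -> Y = -4.506 ✓
All samples match this transformation.

(b) sign(T)*T²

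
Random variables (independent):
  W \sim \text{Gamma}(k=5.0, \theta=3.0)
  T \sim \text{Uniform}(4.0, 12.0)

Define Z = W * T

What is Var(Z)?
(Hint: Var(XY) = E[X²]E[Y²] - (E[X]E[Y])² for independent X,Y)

Var(XY) = E[X²]E[Y²] - (E[X]E[Y])²
E[W] = 15, Var(W) = 45
E[T] = 8, Var(T) = 5.3333333
E[W²] = 45 + 15² = 270
E[T²] = 5.3333333 + 8² = 69.333333
Var(Z) = 270*69.333333 - (15*8)²
= 18720 - 14400 = 4320

4320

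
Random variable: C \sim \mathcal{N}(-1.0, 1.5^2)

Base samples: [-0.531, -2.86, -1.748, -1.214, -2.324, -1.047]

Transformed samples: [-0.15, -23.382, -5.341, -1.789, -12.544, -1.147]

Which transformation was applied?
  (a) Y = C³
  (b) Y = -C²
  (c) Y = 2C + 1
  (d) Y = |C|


Checking option (a) Y = C³:
  C = -0.531 -> Y = -0.15 ✓
  C = -2.86 -> Y = -23.382 ✓
  C = -1.748 -> Y = -5.341 ✓
All samples match this transformation.

(a) C³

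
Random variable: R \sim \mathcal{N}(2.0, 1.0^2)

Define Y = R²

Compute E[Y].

E[R²] = Var(R) + (E[R])² = 1 + 4 = 5

5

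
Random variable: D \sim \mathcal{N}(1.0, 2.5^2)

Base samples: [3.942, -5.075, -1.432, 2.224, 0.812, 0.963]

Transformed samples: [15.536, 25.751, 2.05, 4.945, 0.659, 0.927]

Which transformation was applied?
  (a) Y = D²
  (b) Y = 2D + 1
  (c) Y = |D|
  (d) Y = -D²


Checking option (a) Y = D²:
  D = 3.942 -> Y = 15.536 ✓
  D = -5.075 -> Y = 25.751 ✓
  D = -1.432 -> Y = 2.05 ✓
All samples match this transformation.

(a) D²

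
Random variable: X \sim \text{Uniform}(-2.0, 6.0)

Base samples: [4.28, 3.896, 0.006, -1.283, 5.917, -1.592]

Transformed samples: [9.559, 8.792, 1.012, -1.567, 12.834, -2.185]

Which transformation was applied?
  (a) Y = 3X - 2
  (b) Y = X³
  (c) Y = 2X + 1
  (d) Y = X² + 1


Checking option (c) Y = 2X + 1:
  X = 4.28 -> Y = 9.559 ✓
  X = 3.896 -> Y = 8.792 ✓
  X = 0.006 -> Y = 1.012 ✓
All samples match this transformation.

(c) 2X + 1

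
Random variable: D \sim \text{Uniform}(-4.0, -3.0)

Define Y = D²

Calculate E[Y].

E[D²] = Var(D) + (E[D])² = 0.083333333 + 12.25 = 12.333333

12.333333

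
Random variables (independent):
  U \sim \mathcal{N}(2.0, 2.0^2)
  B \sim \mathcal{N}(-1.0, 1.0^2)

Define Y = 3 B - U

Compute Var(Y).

For independent RVs: Var(aX + bY) = a²Var(X) + b²Var(Y)
Var(U) = 4
Var(B) = 1
Var(Y) = (-1)²*4 + 3²*1
= 1*4 + 9*1 = 13

13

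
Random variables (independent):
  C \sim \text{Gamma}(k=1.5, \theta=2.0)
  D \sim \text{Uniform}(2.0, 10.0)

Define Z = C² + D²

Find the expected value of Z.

E[Z] = E[C²] + E[D²]
E[C²] = Var(C) + E[C]² = 6 + 9 = 15
E[D²] = Var(D) + E[D]² = 5.3333333 + 36 = 41.333333
E[Z] = 15 + 41.333333 = 56.333333

56.333333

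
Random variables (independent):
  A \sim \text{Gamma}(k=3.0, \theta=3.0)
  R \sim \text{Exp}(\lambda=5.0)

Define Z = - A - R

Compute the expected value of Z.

E[Z] = -1*E[A] - 1*E[R]
E[A] = 9
E[R] = 0.2
E[Z] = -1*9 - 1*0.2 = -9.2

-9.2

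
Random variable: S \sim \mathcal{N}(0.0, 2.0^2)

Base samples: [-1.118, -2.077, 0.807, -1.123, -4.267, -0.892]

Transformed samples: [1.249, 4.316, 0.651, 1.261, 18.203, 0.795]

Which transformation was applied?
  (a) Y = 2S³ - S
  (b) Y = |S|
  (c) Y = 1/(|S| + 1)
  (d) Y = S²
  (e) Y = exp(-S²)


Checking option (d) Y = S²:
  S = -1.118 -> Y = 1.249 ✓
  S = -2.077 -> Y = 4.316 ✓
  S = 0.807 -> Y = 0.651 ✓
All samples match this transformation.

(d) S²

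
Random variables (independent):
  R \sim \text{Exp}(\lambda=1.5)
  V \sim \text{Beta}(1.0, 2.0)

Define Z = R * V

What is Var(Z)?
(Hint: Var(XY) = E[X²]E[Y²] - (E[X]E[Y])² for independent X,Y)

Var(XY) = E[X²]E[Y²] - (E[X]E[Y])²
E[R] = 0.66666667, Var(R) = 0.44444444
E[V] = 0.33333333, Var(V) = 0.055555556
E[R²] = 0.44444444 + 0.66666667² = 0.88888889
E[V²] = 0.055555556 + 0.33333333² = 0.16666667
Var(Z) = 0.88888889*0.16666667 - (0.66666667*0.33333333)²
= 0.14814815 - 0.049382716 = 0.098765432

0.098765432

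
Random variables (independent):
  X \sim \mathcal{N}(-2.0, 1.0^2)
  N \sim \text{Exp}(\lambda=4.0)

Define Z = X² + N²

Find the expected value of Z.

E[Z] = E[X²] + E[N²]
E[X²] = Var(X) + E[X]² = 1 + 4 = 5
E[N²] = Var(N) + E[N]² = 0.0625 + 0.0625 = 0.125
E[Z] = 5 + 0.125 = 5.125

5.125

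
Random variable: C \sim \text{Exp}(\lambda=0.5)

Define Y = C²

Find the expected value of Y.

Using E[X²] = Var(X) + (E[X])²:
E[C] = 2
Var(C) = 1/0.5^2 = 4
E[C²] = 4 + 2² = 4 + 4 = 8

8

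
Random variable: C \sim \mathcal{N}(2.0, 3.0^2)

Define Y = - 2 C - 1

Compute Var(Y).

For Y = aC + b: Var(Y) = a² * Var(C)
Var(C) = 3.0^2 = 9
Var(Y) = (-2)² * 9 = 4 * 9 = 36

36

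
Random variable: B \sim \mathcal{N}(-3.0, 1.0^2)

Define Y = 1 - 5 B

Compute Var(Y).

For Y = aB + b: Var(Y) = a² * Var(B)
Var(B) = 1.0^2 = 1
Var(Y) = (-5)² * 1 = 25 * 1 = 25

25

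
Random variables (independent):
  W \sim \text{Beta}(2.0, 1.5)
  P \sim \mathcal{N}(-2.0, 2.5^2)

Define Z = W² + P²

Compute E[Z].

E[Z] = E[W²] + E[P²]
E[W²] = Var(W) + E[W]² = 0.054421769 + 0.32653061 = 0.38095238
E[P²] = Var(P) + E[P]² = 6.25 + 4 = 10.25
E[Z] = 0.38095238 + 10.25 = 10.630952

10.630952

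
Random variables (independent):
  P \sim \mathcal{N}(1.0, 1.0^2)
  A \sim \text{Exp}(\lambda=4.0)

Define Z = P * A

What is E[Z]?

For independent RVs: E[XY] = E[X]*E[Y]
E[P] = 1
E[A] = 0.25
E[Z] = 1 * 0.25 = 0.25

0.25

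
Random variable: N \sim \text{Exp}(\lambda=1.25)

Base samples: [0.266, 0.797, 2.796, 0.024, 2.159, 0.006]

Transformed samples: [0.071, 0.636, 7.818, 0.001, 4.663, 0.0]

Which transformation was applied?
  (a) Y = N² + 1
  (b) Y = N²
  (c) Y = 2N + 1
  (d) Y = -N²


Checking option (b) Y = N²:
  N = 0.266 -> Y = 0.071 ✓
  N = 0.797 -> Y = 0.636 ✓
  N = 2.796 -> Y = 7.818 ✓
All samples match this transformation.

(b) N²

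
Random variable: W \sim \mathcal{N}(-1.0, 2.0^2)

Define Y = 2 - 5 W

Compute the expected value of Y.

For Y = -5W + 2:
E[Y] = -5 * E[W] + 2
E[W] = -1.0 = -1
E[Y] = -5 * (-1) + 2 = 7

7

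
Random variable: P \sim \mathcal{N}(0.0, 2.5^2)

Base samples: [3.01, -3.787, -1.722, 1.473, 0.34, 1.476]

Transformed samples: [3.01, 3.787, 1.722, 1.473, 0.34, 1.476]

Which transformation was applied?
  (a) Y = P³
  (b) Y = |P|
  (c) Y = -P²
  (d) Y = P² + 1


Checking option (b) Y = |P|:
  P = 3.01 -> Y = 3.01 ✓
  P = -3.787 -> Y = 3.787 ✓
  P = -1.722 -> Y = 1.722 ✓
All samples match this transformation.

(b) |P|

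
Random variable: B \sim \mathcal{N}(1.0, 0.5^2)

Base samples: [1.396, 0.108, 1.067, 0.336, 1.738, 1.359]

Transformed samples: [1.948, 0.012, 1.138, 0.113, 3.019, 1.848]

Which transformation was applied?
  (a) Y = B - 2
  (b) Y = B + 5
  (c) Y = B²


Checking option (c) Y = B²:
  B = 1.396 -> Y = 1.948 ✓
  B = 0.108 -> Y = 0.012 ✓
  B = 1.067 -> Y = 1.138 ✓
All samples match this transformation.

(c) B²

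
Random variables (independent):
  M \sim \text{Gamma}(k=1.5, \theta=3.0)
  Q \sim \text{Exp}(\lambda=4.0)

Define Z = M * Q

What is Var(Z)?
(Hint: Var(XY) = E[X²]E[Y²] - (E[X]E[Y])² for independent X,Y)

Var(XY) = E[X²]E[Y²] - (E[X]E[Y])²
E[M] = 4.5, Var(M) = 13.5
E[Q] = 0.25, Var(Q) = 0.0625
E[M²] = 13.5 + 4.5² = 33.75
E[Q²] = 0.0625 + 0.25² = 0.125
Var(Z) = 33.75*0.125 - (4.5*0.25)²
= 4.21875 - 1.265625 = 2.953125

2.953125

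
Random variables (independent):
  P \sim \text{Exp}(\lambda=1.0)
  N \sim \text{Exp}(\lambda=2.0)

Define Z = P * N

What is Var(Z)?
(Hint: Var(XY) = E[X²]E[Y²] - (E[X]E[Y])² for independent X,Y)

Var(XY) = E[X²]E[Y²] - (E[X]E[Y])²
E[P] = 1, Var(P) = 1
E[N] = 0.5, Var(N) = 0.25
E[P²] = 1 + 1² = 2
E[N²] = 0.25 + 0.5² = 0.5
Var(Z) = 2*0.5 - (1*0.5)²
= 1 - 0.25 = 0.75

0.75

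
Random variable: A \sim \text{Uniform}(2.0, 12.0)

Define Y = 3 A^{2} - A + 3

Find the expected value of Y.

E[Y] = 3*E[A²] - 1*E[A] + 3
E[A] = 7
E[A²] = Var(A) + (E[A])² = 8.3333333 + 49 = 57.333333
E[Y] = 3*57.333333 - 1*7 + 3 = 168

168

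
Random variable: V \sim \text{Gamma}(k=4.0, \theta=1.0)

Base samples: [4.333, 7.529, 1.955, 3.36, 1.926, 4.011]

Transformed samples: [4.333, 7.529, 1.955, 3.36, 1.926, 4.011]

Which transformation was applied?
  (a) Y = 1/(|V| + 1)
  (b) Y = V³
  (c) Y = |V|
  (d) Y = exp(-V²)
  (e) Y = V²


Checking option (c) Y = |V|:
  V = 4.333 -> Y = 4.333 ✓
  V = 7.529 -> Y = 7.529 ✓
  V = 1.955 -> Y = 1.955 ✓
All samples match this transformation.

(c) |V|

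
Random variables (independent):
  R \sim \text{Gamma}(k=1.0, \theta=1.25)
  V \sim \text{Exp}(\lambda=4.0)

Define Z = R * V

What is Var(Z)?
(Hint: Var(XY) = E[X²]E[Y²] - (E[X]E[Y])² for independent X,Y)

Var(XY) = E[X²]E[Y²] - (E[X]E[Y])²
E[R] = 1.25, Var(R) = 1.5625
E[V] = 0.25, Var(V) = 0.0625
E[R²] = 1.5625 + 1.25² = 3.125
E[V²] = 0.0625 + 0.25² = 0.125
Var(Z) = 3.125*0.125 - (1.25*0.25)²
= 0.390625 - 0.09765625 = 0.29296875

0.29296875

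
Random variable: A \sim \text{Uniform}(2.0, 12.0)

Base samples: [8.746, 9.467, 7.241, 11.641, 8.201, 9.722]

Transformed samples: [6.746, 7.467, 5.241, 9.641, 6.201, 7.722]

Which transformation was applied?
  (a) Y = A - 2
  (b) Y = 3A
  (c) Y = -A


Checking option (a) Y = A - 2:
  A = 8.746 -> Y = 6.746 ✓
  A = 9.467 -> Y = 7.467 ✓
  A = 7.241 -> Y = 5.241 ✓
All samples match this transformation.

(a) A - 2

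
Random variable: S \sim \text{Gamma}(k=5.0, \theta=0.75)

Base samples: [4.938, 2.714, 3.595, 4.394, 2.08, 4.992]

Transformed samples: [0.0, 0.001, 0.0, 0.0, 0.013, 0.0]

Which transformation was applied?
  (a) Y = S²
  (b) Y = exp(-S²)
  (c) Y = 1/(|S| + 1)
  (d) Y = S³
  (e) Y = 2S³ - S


Checking option (b) Y = exp(-S²):
  S = 4.938 -> Y = 0.0 ✓
  S = 2.714 -> Y = 0.001 ✓
  S = 3.595 -> Y = 0.0 ✓
All samples match this transformation.

(b) exp(-S²)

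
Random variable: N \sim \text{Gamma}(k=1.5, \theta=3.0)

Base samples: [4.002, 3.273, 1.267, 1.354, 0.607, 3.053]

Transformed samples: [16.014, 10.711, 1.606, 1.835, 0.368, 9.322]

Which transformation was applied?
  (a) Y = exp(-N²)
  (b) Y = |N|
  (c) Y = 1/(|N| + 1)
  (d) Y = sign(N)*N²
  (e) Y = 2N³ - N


Checking option (d) Y = sign(N)*N²:
  N = 4.002 -> Y = 16.014 ✓
  N = 3.273 -> Y = 10.711 ✓
  N = 1.267 -> Y = 1.606 ✓
All samples match this transformation.

(d) sign(N)*N²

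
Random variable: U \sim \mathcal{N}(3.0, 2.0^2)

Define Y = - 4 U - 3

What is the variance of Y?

For Y = aU + b: Var(Y) = a² * Var(U)
Var(U) = 2.0^2 = 4
Var(Y) = (-4)² * 4 = 16 * 4 = 64

64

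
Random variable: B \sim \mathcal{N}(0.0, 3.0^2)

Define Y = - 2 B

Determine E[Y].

For Y = -2B:
E[Y] = -2 * E[B]
E[B] = 0.0 = 0
E[Y] = -2 * 0 = 0

0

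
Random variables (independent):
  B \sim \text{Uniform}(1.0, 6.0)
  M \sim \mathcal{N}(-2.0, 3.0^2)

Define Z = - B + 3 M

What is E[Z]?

E[Z] = -1*E[B] + 3*E[M]
E[B] = 3.5
E[M] = -2
E[Z] = -1*3.5 + 3*(-2) = -9.5

-9.5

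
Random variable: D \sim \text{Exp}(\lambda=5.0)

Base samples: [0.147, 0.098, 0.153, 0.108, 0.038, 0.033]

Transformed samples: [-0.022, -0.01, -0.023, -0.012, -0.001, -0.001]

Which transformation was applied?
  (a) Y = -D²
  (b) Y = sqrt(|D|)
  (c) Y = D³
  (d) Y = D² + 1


Checking option (a) Y = -D²:
  D = 0.147 -> Y = -0.022 ✓
  D = 0.098 -> Y = -0.01 ✓
  D = 0.153 -> Y = -0.023 ✓
All samples match this transformation.

(a) -D²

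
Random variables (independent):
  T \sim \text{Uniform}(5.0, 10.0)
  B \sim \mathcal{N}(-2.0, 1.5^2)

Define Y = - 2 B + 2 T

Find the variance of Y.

For independent RVs: Var(aX + bY) = a²Var(X) + b²Var(Y)
Var(T) = 2.0833333
Var(B) = 2.25
Var(Y) = 2²*2.0833333 + (-2)²*2.25
= 4*2.0833333 + 4*2.25 = 17.333333

17.333333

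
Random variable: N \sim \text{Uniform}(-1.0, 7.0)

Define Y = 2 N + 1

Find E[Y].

For Y = 2N + 1:
E[Y] = 2 * E[N] + 1
E[N] = (-1 + 7)/2 = 3
E[Y] = 2 * 3 + 1 = 7

7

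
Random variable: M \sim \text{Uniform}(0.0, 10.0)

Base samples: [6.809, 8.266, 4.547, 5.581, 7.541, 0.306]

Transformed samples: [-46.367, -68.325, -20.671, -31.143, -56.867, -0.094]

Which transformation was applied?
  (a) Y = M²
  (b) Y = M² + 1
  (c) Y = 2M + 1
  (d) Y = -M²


Checking option (d) Y = -M²:
  M = 6.809 -> Y = -46.367 ✓
  M = 8.266 -> Y = -68.325 ✓
  M = 4.547 -> Y = -20.671 ✓
All samples match this transformation.

(d) -M²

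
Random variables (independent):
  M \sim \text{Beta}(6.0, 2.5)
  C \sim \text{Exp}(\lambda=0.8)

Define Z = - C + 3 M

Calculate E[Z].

E[Z] = 3*E[M] - 1*E[C]
E[M] = 0.70588235
E[C] = 1.25
E[Z] = 3*0.70588235 - 1*1.25 = 0.86764706

0.86764706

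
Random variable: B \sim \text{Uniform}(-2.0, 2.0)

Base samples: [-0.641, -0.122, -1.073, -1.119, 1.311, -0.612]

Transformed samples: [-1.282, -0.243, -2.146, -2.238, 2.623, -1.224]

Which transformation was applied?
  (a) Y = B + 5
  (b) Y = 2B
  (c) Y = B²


Checking option (b) Y = 2B:
  B = -0.641 -> Y = -1.282 ✓
  B = -0.122 -> Y = -0.243 ✓
  B = -1.073 -> Y = -2.146 ✓
All samples match this transformation.

(b) 2B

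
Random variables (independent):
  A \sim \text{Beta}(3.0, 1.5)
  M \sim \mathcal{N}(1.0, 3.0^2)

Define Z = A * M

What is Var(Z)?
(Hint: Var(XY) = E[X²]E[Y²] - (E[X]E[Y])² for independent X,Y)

Var(XY) = E[X²]E[Y²] - (E[X]E[Y])²
E[A] = 0.66666667, Var(A) = 0.04040404
E[M] = 1, Var(M) = 9
E[A²] = 0.04040404 + 0.66666667² = 0.48484848
E[M²] = 9 + 1² = 10
Var(Z) = 0.48484848*10 - (0.66666667*1)²
= 4.8484848 - 0.44444444 = 4.4040404

4.4040404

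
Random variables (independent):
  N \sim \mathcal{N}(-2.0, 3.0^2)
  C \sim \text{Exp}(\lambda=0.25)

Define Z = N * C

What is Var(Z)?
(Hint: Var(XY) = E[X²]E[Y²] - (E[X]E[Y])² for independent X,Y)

Var(XY) = E[X²]E[Y²] - (E[X]E[Y])²
E[N] = -2, Var(N) = 9
E[C] = 4, Var(C) = 16
E[N²] = 9 + (-2)² = 13
E[C²] = 16 + 4² = 32
Var(Z) = 13*32 - (-2*4)²
= 416 - 64 = 352

352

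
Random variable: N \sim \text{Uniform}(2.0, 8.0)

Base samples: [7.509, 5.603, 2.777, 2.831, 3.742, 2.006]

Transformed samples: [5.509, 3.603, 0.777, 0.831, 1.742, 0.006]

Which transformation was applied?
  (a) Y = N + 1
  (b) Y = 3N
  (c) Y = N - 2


Checking option (c) Y = N - 2:
  N = 7.509 -> Y = 5.509 ✓
  N = 5.603 -> Y = 3.603 ✓
  N = 2.777 -> Y = 0.777 ✓
All samples match this transformation.

(c) N - 2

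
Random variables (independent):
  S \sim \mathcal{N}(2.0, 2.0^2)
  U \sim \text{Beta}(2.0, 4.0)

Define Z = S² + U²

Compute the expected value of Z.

E[Z] = E[S²] + E[U²]
E[S²] = Var(S) + E[S]² = 4 + 4 = 8
E[U²] = Var(U) + E[U]² = 0.031746032 + 0.11111111 = 0.14285714
E[Z] = 8 + 0.14285714 = 8.1428571

8.1428571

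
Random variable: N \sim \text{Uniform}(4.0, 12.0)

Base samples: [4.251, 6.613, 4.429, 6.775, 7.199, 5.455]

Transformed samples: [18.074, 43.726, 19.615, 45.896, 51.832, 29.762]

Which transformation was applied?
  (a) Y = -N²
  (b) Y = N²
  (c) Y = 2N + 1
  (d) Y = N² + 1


Checking option (b) Y = N²:
  N = 4.251 -> Y = 18.074 ✓
  N = 6.613 -> Y = 43.726 ✓
  N = 4.429 -> Y = 19.615 ✓
All samples match this transformation.

(b) N²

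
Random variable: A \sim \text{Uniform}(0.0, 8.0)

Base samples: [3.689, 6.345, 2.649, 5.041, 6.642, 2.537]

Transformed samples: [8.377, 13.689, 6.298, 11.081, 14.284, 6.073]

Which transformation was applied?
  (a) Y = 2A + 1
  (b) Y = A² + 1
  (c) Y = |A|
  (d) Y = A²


Checking option (a) Y = 2A + 1:
  A = 3.689 -> Y = 8.377 ✓
  A = 6.345 -> Y = 13.689 ✓
  A = 2.649 -> Y = 6.298 ✓
All samples match this transformation.

(a) 2A + 1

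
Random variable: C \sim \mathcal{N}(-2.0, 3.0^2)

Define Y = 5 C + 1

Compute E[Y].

For Y = 5C + 1:
E[Y] = 5 * E[C] + 1
E[C] = -2.0 = -2
E[Y] = 5 * (-2) + 1 = -9

-9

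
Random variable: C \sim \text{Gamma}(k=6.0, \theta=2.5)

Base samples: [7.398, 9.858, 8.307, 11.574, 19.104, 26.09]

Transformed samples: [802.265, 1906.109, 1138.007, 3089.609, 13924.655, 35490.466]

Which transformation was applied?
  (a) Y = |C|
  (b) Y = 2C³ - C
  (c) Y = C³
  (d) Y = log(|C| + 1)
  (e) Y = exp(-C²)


Checking option (b) Y = 2C³ - C:
  C = 7.398 -> Y = 802.265 ✓
  C = 9.858 -> Y = 1906.109 ✓
  C = 8.307 -> Y = 1138.007 ✓
All samples match this transformation.

(b) 2C³ - C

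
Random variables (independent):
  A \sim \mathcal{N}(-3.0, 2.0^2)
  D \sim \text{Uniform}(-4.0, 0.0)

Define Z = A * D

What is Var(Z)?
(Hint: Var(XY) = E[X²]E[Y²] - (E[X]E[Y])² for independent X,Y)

Var(XY) = E[X²]E[Y²] - (E[X]E[Y])²
E[A] = -3, Var(A) = 4
E[D] = -2, Var(D) = 1.3333333
E[A²] = 4 + (-3)² = 13
E[D²] = 1.3333333 + (-2)² = 5.3333333
Var(Z) = 13*5.3333333 - (-3*(-2))²
= 69.333333 - 36 = 33.333333

33.333333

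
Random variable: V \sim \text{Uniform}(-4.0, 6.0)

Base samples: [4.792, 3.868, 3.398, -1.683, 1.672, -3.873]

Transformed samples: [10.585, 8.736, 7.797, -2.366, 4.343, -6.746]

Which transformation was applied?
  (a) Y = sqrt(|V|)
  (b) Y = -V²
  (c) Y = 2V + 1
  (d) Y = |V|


Checking option (c) Y = 2V + 1:
  V = 4.792 -> Y = 10.585 ✓
  V = 3.868 -> Y = 8.736 ✓
  V = 3.398 -> Y = 7.797 ✓
All samples match this transformation.

(c) 2V + 1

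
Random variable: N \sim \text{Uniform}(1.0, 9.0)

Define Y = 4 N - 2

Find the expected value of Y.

For Y = 4N - 2:
E[Y] = 4 * E[N] - 2
E[N] = (1 + 9)/2 = 5
E[Y] = 4 * 5 - 2 = 18

18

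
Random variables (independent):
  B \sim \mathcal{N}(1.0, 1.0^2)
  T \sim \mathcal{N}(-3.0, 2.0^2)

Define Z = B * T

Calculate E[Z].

For independent RVs: E[XY] = E[X]*E[Y]
E[B] = 1
E[T] = -3
E[Z] = 1 * (-3) = -3

-3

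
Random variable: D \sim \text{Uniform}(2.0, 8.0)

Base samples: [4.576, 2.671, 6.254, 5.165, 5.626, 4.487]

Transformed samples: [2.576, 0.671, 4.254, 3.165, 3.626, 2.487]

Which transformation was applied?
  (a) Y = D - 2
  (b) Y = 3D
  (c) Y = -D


Checking option (a) Y = D - 2:
  D = 4.576 -> Y = 2.576 ✓
  D = 2.671 -> Y = 0.671 ✓
  D = 6.254 -> Y = 4.254 ✓
All samples match this transformation.

(a) D - 2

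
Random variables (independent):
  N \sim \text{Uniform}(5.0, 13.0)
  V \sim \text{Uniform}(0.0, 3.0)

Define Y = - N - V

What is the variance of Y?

For independent RVs: Var(aX + bY) = a²Var(X) + b²Var(Y)
Var(N) = 5.3333333
Var(V) = 0.75
Var(Y) = (-1)²*5.3333333 + (-1)²*0.75
= 1*5.3333333 + 1*0.75 = 6.0833333

6.0833333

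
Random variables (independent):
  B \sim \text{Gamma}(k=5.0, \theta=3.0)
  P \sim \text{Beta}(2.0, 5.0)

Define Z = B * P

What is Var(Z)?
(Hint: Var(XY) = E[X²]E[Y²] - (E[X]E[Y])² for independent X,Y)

Var(XY) = E[X²]E[Y²] - (E[X]E[Y])²
E[B] = 15, Var(B) = 45
E[P] = 0.28571429, Var(P) = 0.025510204
E[B²] = 45 + 15² = 270
E[P²] = 0.025510204 + 0.28571429² = 0.10714286
Var(Z) = 270*0.10714286 - (15*0.28571429)²
= 28.928571 - 18.367347 = 10.561224

10.561224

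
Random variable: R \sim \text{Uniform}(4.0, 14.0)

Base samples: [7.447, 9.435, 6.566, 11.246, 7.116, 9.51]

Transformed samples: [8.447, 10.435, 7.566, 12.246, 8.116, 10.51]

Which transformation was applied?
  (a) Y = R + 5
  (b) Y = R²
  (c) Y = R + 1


Checking option (c) Y = R + 1:
  R = 7.447 -> Y = 8.447 ✓
  R = 9.435 -> Y = 10.435 ✓
  R = 6.566 -> Y = 7.566 ✓
All samples match this transformation.

(c) R + 1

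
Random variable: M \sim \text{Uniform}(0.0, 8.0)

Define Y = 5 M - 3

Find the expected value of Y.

For Y = 5M - 3:
E[Y] = 5 * E[M] - 3
E[M] = (0 + 8)/2 = 4
E[Y] = 5 * 4 - 3 = 17

17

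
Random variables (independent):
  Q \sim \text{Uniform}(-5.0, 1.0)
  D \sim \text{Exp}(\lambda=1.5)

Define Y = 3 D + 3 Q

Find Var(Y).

For independent RVs: Var(aX + bY) = a²Var(X) + b²Var(Y)
Var(Q) = 3
Var(D) = 0.44444444
Var(Y) = 3²*3 + 3²*0.44444444
= 9*3 + 9*0.44444444 = 31

31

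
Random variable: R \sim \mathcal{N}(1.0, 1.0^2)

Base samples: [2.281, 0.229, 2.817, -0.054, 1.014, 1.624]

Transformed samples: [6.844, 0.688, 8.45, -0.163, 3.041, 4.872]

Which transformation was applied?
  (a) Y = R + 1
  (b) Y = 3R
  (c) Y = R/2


Checking option (b) Y = 3R:
  R = 2.281 -> Y = 6.844 ✓
  R = 0.229 -> Y = 0.688 ✓
  R = 2.817 -> Y = 8.45 ✓
All samples match this transformation.

(b) 3R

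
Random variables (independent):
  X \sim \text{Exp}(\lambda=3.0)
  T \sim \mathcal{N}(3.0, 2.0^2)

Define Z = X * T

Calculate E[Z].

For independent RVs: E[XY] = E[X]*E[Y]
E[X] = 0.33333333
E[T] = 3
E[Z] = 0.33333333 * 3 = 1

1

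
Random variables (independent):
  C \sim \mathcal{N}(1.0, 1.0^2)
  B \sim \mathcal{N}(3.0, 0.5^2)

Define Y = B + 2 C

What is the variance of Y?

For independent RVs: Var(aX + bY) = a²Var(X) + b²Var(Y)
Var(C) = 1
Var(B) = 0.25
Var(Y) = 2²*1 + 1²*0.25
= 4*1 + 1*0.25 = 4.25

4.25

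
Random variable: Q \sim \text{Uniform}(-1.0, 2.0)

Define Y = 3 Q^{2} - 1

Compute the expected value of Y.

E[Y] = 3*E[Q²] - 1
E[Q] = 0.5
E[Q²] = Var(Q) + (E[Q])² = 0.75 + 0.25 = 1
E[Y] = 3*1 - 1 = 2

2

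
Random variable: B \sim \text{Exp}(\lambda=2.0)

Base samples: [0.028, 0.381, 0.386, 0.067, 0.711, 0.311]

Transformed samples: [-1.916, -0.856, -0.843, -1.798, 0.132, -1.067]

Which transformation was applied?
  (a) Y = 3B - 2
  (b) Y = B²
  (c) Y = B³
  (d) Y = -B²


Checking option (a) Y = 3B - 2:
  B = 0.028 -> Y = -1.916 ✓
  B = 0.381 -> Y = -0.856 ✓
  B = 0.386 -> Y = -0.843 ✓
All samples match this transformation.

(a) 3B - 2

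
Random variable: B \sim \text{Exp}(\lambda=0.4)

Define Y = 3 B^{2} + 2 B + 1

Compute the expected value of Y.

E[Y] = 3*E[B²] + 2*E[B] + 1
E[B] = 2.5
E[B²] = Var(B) + (E[B])² = 6.25 + 6.25 = 12.5
E[Y] = 3*12.5 + 2*2.5 + 1 = 43.5

43.5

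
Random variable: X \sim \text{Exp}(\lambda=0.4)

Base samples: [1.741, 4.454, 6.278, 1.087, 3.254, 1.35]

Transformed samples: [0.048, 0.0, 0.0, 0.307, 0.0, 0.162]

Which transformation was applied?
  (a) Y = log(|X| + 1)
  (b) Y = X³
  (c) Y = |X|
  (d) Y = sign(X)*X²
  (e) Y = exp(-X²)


Checking option (e) Y = exp(-X²):
  X = 1.741 -> Y = 0.048 ✓
  X = 4.454 -> Y = 0.0 ✓
  X = 6.278 -> Y = 0.0 ✓
All samples match this transformation.

(e) exp(-X²)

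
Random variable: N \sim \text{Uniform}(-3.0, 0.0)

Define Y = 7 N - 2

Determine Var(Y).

For Y = aN + b: Var(Y) = a² * Var(N)
Var(N) = (0 + 3)^2/12 = 0.75
Var(Y) = 7² * 0.75 = 49 * 0.75 = 36.75

36.75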